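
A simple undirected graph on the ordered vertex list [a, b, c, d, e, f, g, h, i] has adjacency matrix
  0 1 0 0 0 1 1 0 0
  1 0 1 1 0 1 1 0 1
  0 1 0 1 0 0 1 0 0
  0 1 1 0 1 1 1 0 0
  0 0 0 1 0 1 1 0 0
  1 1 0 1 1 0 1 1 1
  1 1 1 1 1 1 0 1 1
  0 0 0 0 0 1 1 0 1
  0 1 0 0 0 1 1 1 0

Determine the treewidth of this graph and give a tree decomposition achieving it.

Treewidth 3.
One optimal decomposition is:
Bags: B1 = {b, c, d, g}  B2 = {b, d, f, g}  B3 = {d, e, f, g}  B4 = {a, b, f, g}  B5 = {b, f, g, i}  B6 = {f, g, h, i}
Tree: B1–B2, B2–B3, B2–B4, B2–B5, B5–B6

The largest bag has 4 vertices, giving width 3; this decomposition certifies tw(G) ≤ 3. Conversely, {b, c, d, g} is a clique of size 4, and the vertices of any clique must share a bag in every tree decomposition; so some bag has ≥ 4 vertices and tw(G) ≥ 3. Hence tw(G) = 3 exactly.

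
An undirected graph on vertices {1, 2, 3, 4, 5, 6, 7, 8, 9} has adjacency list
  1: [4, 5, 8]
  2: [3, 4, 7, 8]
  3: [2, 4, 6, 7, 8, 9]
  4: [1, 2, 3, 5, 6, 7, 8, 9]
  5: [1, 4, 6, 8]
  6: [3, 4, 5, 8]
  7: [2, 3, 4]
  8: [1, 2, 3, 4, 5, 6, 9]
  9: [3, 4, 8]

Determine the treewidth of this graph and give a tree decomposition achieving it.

Treewidth 3.
One such decomposition:
Bags: B1 = {3, 4, 6, 8}  B2 = {4, 5, 6, 8}  B3 = {2, 3, 4, 8}  B4 = {3, 4, 8, 9}  B5 = {2, 3, 4, 7}  B6 = {1, 4, 5, 8}
Tree: B1–B2, B1–B3, B3–B4, B3–B5, B2–B6

The largest bag has 4 vertices, giving width 3; this decomposition certifies tw(G) ≤ 3. Conversely, {1, 4, 5, 8} is a clique of size 4, and the vertices of any clique must share a bag in every tree decomposition; so some bag has ≥ 4 vertices and tw(G) ≥ 3. Combining the bounds, tw(G) = 3.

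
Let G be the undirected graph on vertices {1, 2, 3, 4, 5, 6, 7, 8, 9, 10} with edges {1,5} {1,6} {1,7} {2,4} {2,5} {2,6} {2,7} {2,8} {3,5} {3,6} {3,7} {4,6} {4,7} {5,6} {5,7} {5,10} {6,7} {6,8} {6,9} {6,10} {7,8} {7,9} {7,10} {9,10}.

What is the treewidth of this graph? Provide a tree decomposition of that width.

The largest bag has 4 vertices, giving width 3; this decomposition certifies tw(G) ≤ 3. On the other hand G contains the 4-clique {2, 6, 7, 8}. A clique must lie in a single bag of any decomposition, so no decomposition can have width below 3. The upper and lower bounds meet at 3, so that is the treewidth.

Treewidth 3.
One such decomposition:
Bags: B1 = {3, 5, 6, 7}  B2 = {5, 6, 7, 10}  B3 = {2, 5, 6, 7}  B4 = {2, 6, 7, 8}  B5 = {1, 5, 6, 7}  B6 = {2, 4, 6, 7}  B7 = {6, 7, 9, 10}
Tree: B1–B2, B2–B3, B3–B4, B2–B5, B4–B6, B2–B7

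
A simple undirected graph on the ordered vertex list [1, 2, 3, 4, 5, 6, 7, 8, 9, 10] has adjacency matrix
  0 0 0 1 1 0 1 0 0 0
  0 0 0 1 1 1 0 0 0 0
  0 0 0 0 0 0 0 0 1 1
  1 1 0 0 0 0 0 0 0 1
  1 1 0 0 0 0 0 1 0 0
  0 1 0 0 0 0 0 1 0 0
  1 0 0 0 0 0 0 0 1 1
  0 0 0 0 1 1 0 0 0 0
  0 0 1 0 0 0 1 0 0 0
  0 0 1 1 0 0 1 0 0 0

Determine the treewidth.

2

A width-2 tree decomposition is:
Bags: B1 = {2, 6, 8}  B2 = {2, 5, 8}  B3 = {2, 4, 5}  B4 = {1, 4, 5}  B5 = {1, 4, 10}  B6 = {1, 7, 10}  B7 = {3, 7, 10}  B8 = {3, 7, 9}
Tree: B1–B2, B2–B3, B3–B4, B4–B5, B5–B6, B6–B7, B7–B8
Each bag holds 3 vertices, so the decomposition has width 2, which upper-bounds the treewidth. For the lower bound, G contains the cycle 6–8–5–2–6, so G is not a forest; only forests have treewidth ≤ 1, hence tw(G) ≥ 2. The upper and lower bounds meet at 2, so that is the treewidth.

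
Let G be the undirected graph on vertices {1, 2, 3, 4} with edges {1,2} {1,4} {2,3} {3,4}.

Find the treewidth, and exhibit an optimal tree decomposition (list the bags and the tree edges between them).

Treewidth 2.
One optimal decomposition is:
Bags: B1 = {1, 3, 4}  B2 = {1, 2, 3}
Tree: B1–B2

Every bag has size at most 3, so the width is 3 − 1 = 2 and tw(G) ≤ 2. The edges 3–4–1–2–3 form a cycle, so G is not a tree and its treewidth is at least 2. Combining the bounds, tw(G) = 2.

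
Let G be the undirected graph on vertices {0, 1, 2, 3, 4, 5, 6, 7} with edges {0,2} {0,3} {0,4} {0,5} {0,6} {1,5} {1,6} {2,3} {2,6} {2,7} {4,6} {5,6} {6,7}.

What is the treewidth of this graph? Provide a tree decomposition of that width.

Each bag holds 3 vertices, so the decomposition has width 2, which upper-bounds the treewidth. For the lower bound, the 3 vertices {0, 2, 3} are pairwise adjacent, and any tree decomposition puts a clique entirely inside one bag — forcing width ≥ 2. The upper and lower bounds meet at 2, so that is the treewidth.

Treewidth 2.
One such decomposition:
Bags: B1 = {0, 2, 3}  B2 = {0, 2, 6}  B3 = {0, 4, 6}  B4 = {0, 5, 6}  B5 = {2, 6, 7}  B6 = {1, 5, 6}
Tree: B1–B2, B2–B3, B3–B4, B2–B5, B4–B6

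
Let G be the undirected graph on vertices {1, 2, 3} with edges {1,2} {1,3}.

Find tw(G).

1

A width-1 tree decomposition is:
Bags: B1 = {1, 2}  B2 = {1, 3}
Tree: B1–B2
Each bag holds 2 vertices, so the decomposition has width 1, which upper-bounds the treewidth. Any graph with an edge has treewidth ≥ 1, and G has the edge 1–2. The upper and lower bounds meet at 1, so that is the treewidth.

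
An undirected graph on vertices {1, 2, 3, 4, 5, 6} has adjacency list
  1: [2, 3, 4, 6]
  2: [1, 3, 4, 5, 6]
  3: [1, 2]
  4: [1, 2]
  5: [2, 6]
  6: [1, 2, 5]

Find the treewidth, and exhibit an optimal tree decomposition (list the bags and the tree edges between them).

Treewidth 2.
One such decomposition:
Bags: B1 = {2, 5, 6}  B2 = {1, 2, 6}  B3 = {1, 2, 4}  B4 = {1, 2, 3}
Tree: B1–B2, B2–B3, B3–B4

Each bag holds 3 vertices, so the decomposition has width 2, which upper-bounds the treewidth. On the other hand G contains the 3-clique {1, 2, 3}. A clique must lie in a single bag of any decomposition, so no decomposition can have width below 2. The upper and lower bounds meet at 2, so that is the treewidth.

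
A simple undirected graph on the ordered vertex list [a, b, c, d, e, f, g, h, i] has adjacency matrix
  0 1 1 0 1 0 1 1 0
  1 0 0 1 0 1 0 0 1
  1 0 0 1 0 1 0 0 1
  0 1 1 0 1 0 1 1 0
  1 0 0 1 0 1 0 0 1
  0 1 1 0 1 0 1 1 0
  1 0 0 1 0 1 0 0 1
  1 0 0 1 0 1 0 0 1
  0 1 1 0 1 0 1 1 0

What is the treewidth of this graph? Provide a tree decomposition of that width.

Treewidth 4.
Bags: B1 = {a, d, e, f, i}  B2 = {a, d, f, g, i}  B3 = {a, b, d, f, i}  B4 = {a, d, f, h, i}  B5 = {a, c, d, f, i}
Tree: B1–B2, B2–B3, B3–B4, B4–B5

Each bag holds 5 vertices, so the decomposition has width 4, which upper-bounds the treewidth. For the lower bound: the 5 vertex sets {e,f}, {a,g}, {b,i}, {d}, {h} are disjoint, each induces a connected subgraph, and every pair is joined by at least one edge of G. Contracting each set to a single vertex therefore yields K_{5} as a minor, and since treewidth is minor-monotone, tw(G) ≥ tw(K_{5}) = 4. Therefore the treewidth is 4.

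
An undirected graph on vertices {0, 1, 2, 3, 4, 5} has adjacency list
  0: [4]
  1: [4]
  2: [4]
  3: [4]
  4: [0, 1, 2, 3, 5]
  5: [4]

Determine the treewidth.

A width-1 tree decomposition is:
Bags: B1 = {0, 4}  B2 = {3, 4}  B3 = {2, 4}  B4 = {4, 5}  B5 = {1, 4}
Tree: B1–B2, B2–B3, B3–B4, B3–B5
The largest bag has 2 vertices, giving width 1; this decomposition certifies tw(G) ≤ 1. Any graph with an edge has treewidth ≥ 1, and G has the edge 4–0. Hence tw(G) = 1 exactly.

1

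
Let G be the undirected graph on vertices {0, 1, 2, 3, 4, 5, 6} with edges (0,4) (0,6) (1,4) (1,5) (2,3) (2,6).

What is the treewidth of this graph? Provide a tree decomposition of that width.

Treewidth 1.
One optimal decomposition is:
Bags: B1 = {2, 3}  B2 = {2, 6}  B3 = {0, 6}  B4 = {0, 4}  B5 = {1, 4}  B6 = {1, 5}
Tree: B1–B2, B2–B3, B3–B4, B4–B5, B5–B6

Each bag holds 2 vertices, so the decomposition has width 1, which upper-bounds the treewidth. G has an edge, so its treewidth is at least 1. The upper and lower bounds meet at 1, so that is the treewidth.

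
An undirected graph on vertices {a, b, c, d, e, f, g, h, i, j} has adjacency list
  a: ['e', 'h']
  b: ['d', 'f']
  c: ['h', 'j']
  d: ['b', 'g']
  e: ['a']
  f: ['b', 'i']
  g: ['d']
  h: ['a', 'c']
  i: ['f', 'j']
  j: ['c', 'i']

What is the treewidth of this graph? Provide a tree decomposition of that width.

Every bag has size at most 2, so the width is 2 − 1 = 1 and tw(G) ≤ 1. Since G has at least one edge (e.g. e–a), it is not an edgeless graph, so tw(G) ≥ 1. Hence tw(G) = 1 exactly.

Treewidth 1.
One such decomposition:
Bags: B1 = {a, e}  B2 = {a, h}  B3 = {c, h}  B4 = {c, j}  B5 = {i, j}  B6 = {f, i}  B7 = {b, f}  B8 = {b, d}  B9 = {d, g}
Tree: B1–B2, B2–B3, B3–B4, B4–B5, B5–B6, B6–B7, B7–B8, B8–B9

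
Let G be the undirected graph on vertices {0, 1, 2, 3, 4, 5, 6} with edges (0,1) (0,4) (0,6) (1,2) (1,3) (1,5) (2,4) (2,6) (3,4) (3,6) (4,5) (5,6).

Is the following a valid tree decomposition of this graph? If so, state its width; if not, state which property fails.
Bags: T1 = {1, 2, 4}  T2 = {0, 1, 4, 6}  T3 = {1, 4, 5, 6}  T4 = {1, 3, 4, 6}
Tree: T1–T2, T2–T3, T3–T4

No — edge (6,2) lies in no bag.

A tree decomposition must satisfy three properties: every vertex lies in some bag; for every edge, both endpoints lie together in some bag; and for every vertex, the bags containing it form a connected subtree. Here edge (6,2) lies in no bag, so the decomposition is invalid.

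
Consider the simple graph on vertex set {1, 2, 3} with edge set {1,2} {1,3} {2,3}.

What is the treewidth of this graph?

2

A width-2 tree decomposition is:
Bags: B1 = {1, 2, 3}
Tree: (single bag)
With just one bag of size 3, the width is 3 − 1 = 2, so tw(G) ≤ 2. Conversely, {1, 2, 3} is a clique of size 3, and the vertices of any clique must share a bag in every tree decomposition; so some bag has ≥ 3 vertices and tw(G) ≥ 2. Therefore the treewidth is 2.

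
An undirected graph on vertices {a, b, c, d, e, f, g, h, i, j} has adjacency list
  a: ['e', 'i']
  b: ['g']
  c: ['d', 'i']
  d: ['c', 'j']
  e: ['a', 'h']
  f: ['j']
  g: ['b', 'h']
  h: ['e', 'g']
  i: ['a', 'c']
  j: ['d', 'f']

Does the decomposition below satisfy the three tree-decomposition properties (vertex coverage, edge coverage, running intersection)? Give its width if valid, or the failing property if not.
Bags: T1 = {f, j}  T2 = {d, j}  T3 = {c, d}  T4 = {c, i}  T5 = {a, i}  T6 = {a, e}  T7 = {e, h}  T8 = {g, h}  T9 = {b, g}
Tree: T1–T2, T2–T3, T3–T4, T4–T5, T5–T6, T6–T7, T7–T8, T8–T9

Yes; width 1.

Every vertex of G appears in some bag (union = {a, b, c, d, e, f, g, h, i, j}); every edge is covered by a bag; and for each vertex v the set of bags containing v is connected in the bag tree. The decomposition is therefore valid. The largest bag has 2 vertices, so the width is 1.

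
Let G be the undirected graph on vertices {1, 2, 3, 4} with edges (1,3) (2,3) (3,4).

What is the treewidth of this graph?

1

A width-1 tree decomposition is:
Bags: B1 = {2, 3}  B2 = {1, 3}  B3 = {3, 4}
Tree: B1–B2, B1–B3
Every bag has size at most 2, so the width is 2 − 1 = 1 and tw(G) ≤ 1. Since G has at least one edge (e.g. 3–2), it is not an edgeless graph, so tw(G) ≥ 1. Combining the bounds, tw(G) = 1.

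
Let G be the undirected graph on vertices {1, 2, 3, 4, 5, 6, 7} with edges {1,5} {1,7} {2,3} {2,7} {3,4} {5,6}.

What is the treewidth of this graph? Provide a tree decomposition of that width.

Each bag holds 2 vertices, so the decomposition has width 1, which upper-bounds the treewidth. Since G has at least one edge (e.g. 7–2), it is not an edgeless graph, so tw(G) ≥ 1. The upper and lower bounds meet at 1, so that is the treewidth.

Treewidth 1.
Bags: B1 = {2, 7}  B2 = {2, 3}  B3 = {3, 4}  B4 = {1, 7}  B5 = {1, 5}  B6 = {5, 6}
Tree: B1–B2, B2–B3, B1–B4, B4–B5, B5–B6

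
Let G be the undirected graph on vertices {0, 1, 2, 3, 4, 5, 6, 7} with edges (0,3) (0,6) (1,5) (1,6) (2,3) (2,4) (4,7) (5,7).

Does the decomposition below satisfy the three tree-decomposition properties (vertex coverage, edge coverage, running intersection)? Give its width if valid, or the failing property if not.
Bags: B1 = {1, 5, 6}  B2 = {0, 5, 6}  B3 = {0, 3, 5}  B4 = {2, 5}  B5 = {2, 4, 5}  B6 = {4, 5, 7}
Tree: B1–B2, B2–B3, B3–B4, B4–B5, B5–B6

No — edge (3,2) lies in no bag.

A tree decomposition must satisfy three properties: every vertex lies in some bag; for every edge, both endpoints lie together in some bag; and for every vertex, the bags containing it form a connected subtree. Here edge (3,2) lies in no bag, so the decomposition is invalid.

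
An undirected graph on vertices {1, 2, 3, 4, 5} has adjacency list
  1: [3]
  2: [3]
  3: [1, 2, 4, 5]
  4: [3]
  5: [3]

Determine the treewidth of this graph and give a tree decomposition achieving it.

Every bag has size at most 2, so the width is 2 − 1 = 1 and tw(G) ≤ 1. Any graph with an edge has treewidth ≥ 1, and G has the edge 3–2. Hence tw(G) = 1 exactly.

Treewidth 1.
Bags: B1 = {2, 3}  B2 = {1, 3}  B3 = {3, 4}  B4 = {3, 5}
Tree: B1–B2, B1–B3, B1–B4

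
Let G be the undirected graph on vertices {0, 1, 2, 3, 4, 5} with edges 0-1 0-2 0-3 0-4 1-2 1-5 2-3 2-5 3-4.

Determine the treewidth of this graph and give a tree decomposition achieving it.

Treewidth 2.
One optimal decomposition is:
Bags: B1 = {0, 1, 2}  B2 = {0, 2, 3}  B3 = {0, 3, 4}  B4 = {1, 2, 5}
Tree: B1–B2, B2–B3, B1–B4

Each bag holds 3 vertices, so the decomposition has width 2, which upper-bounds the treewidth. For the lower bound, the 3 vertices {0, 1, 2} are pairwise adjacent, and any tree decomposition puts a clique entirely inside one bag — forcing width ≥ 2. The upper and lower bounds meet at 2, so that is the treewidth.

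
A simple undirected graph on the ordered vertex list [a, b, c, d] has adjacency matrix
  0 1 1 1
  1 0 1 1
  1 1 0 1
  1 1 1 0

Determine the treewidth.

A width-3 tree decomposition is:
Bags: B1 = {a, b, c, d}
Tree: (single bag)
A single bag containing all 4 vertices is trivially a valid decomposition of width 3. On the other hand G contains the 4-clique {a, b, c, d}. A clique must lie in a single bag of any decomposition, so no decomposition can have width below 3. Hence tw(G) = 3 exactly.

3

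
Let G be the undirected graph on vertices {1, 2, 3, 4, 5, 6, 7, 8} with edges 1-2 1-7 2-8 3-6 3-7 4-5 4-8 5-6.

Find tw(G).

A width-2 tree decomposition is:
Bags: B1 = {1, 2, 8}  B2 = {1, 4, 8}  B3 = {1, 4, 5}  B4 = {1, 5, 6}  B5 = {1, 3, 6}  B6 = {1, 3, 7}
Tree: B1–B2, B2–B3, B3–B4, B4–B5, B5–B6
Every bag has size at most 3, so the width is 3 − 1 = 2 and tw(G) ≤ 2. For the lower bound, G contains the cycle 1–2–8–4–5–6–3–7–1, so G is not a forest; only forests have treewidth ≤ 1, hence tw(G) ≥ 2. Therefore the treewidth is 2.

2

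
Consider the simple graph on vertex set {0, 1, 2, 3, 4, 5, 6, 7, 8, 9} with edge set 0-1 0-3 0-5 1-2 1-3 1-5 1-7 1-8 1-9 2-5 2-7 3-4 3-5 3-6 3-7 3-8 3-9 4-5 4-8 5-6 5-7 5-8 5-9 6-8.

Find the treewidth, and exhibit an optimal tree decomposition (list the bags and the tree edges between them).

Each bag holds 4 vertices, so the decomposition has width 3, which upper-bounds the treewidth. Conversely, {1, 2, 5, 7} is a clique of size 4, and the vertices of any clique must share a bag in every tree decomposition; so some bag has ≥ 4 vertices and tw(G) ≥ 3. Hence tw(G) = 3 exactly.

Treewidth 3.
One optimal decomposition is:
Bags: B1 = {1, 3, 5, 7}  B2 = {1, 3, 5, 8}  B3 = {1, 2, 5, 7}  B4 = {0, 1, 3, 5}  B5 = {3, 4, 5, 8}  B6 = {1, 3, 5, 9}  B7 = {3, 5, 6, 8}
Tree: B1–B2, B1–B3, B2–B4, B2–B5, B4–B6, B2–B7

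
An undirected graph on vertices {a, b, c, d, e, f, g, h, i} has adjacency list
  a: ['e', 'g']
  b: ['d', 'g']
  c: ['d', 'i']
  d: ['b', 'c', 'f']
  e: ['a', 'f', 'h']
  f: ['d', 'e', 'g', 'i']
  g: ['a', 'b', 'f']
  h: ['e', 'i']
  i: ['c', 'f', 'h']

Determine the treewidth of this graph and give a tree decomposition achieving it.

Treewidth 3.
One such decomposition:
Bags: B1 = {a, e, g, h}  B2 = {e, f, g, h}  B3 = {f, g, h, i}  B4 = {b, f, g, i}  B5 = {b, d, f, i}  B6 = {b, c, d, i}
Tree: B1–B2, B2–B3, B3–B4, B4–B5, B5–B6

Every bag has size at most 4, so the width is 4 − 1 = 3 and tw(G) ≤ 3. For the lower bound: the 4 vertex sets {a,e,h}, {g}, {f}, {b,c,d,i} are disjoint, each induces a connected subgraph, and every pair is joined by at least one edge of G. Contracting each set to a single vertex therefore yields K_{4} as a minor, and since treewidth is minor-monotone, tw(G) ≥ tw(K_{4}) = 3. Hence tw(G) = 3 exactly.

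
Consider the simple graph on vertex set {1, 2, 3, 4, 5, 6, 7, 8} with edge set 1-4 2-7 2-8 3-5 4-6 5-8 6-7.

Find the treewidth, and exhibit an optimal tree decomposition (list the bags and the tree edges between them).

Treewidth 1.
One optimal decomposition is:
Bags: B1 = {3, 5}  B2 = {5, 8}  B3 = {2, 8}  B4 = {2, 7}  B5 = {6, 7}  B6 = {4, 6}  B7 = {1, 4}
Tree: B1–B2, B2–B3, B3–B4, B4–B5, B5–B6, B6–B7

The largest bag has 2 vertices, giving width 1; this decomposition certifies tw(G) ≤ 1. G has an edge, so its treewidth is at least 1. Hence tw(G) = 1 exactly.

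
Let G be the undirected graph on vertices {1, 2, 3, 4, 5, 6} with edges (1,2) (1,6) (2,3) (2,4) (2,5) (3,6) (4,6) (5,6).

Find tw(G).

2

A width-2 tree decomposition is:
Bags: B1 = {2, 5, 6}  B2 = {2, 4, 6}  B3 = {1, 2, 6}  B4 = {2, 3, 6}
Tree: B1–B2, B2–B3, B3–B4
Each bag holds 3 vertices, so the decomposition has width 2, which upper-bounds the treewidth. The edges 5–2–4–6–5 form a cycle, so G is not a tree and its treewidth is at least 2. Hence tw(G) = 2 exactly.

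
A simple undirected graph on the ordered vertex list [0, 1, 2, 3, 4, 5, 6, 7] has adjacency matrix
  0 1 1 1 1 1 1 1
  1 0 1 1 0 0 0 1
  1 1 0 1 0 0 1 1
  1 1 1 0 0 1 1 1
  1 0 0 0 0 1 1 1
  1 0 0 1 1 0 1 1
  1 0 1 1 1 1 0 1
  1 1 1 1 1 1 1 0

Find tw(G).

A width-4 tree decomposition is:
Bags: B1 = {0, 1, 2, 3, 7}  B2 = {0, 2, 3, 6, 7}  B3 = {0, 3, 5, 6, 7}  B4 = {0, 4, 5, 6, 7}
Tree: B1–B2, B2–B3, B3–B4
The largest bag has 5 vertices, giving width 4; this decomposition certifies tw(G) ≤ 4. For the lower bound, the 5 vertices {0, 1, 2, 3, 7} are pairwise adjacent, and any tree decomposition puts a clique entirely inside one bag — forcing width ≥ 4. Hence tw(G) = 4 exactly.

4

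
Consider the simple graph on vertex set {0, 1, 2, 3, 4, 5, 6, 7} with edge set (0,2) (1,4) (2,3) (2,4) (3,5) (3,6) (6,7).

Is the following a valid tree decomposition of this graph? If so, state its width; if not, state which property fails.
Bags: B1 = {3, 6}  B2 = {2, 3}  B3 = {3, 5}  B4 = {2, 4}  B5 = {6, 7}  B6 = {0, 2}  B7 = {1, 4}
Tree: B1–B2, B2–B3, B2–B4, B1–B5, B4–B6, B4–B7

Every vertex of G appears in some bag (union = {0, 1, 2, 3, 4, 5, 6, 7}); every edge is covered by a bag; and for each vertex v the set of bags containing v is connected in the bag tree. The decomposition is therefore valid. The largest bag has 2 vertices, so the width is 1.

Yes; width 1.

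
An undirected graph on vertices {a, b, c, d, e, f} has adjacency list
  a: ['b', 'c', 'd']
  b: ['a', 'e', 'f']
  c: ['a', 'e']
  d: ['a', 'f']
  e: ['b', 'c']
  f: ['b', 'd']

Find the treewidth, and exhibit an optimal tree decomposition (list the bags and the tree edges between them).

Treewidth 2.
Bags: B1 = {b, c, e}  B2 = {a, b, c}  B3 = {a, b, f}  B4 = {a, d, f}
Tree: B1–B2, B2–B3, B3–B4

Every bag has size at most 3, so the width is 3 − 1 = 2 and tw(G) ≤ 2. For the lower bound, G contains the cycle e–c–a–b–e, so G is not a forest; only forests have treewidth ≤ 1, hence tw(G) ≥ 2. The upper and lower bounds meet at 2, so that is the treewidth.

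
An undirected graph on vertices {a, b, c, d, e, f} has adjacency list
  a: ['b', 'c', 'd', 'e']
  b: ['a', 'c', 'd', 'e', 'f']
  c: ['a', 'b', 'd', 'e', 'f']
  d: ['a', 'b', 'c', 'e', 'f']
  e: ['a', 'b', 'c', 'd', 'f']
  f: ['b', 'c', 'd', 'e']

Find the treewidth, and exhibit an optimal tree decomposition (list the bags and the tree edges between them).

The largest bag has 5 vertices, giving width 4; this decomposition certifies tw(G) ≤ 4. For the lower bound, the 5 vertices {b, c, d, e, f} are pairwise adjacent, and any tree decomposition puts a clique entirely inside one bag — forcing width ≥ 4. Therefore the treewidth is 4.

Treewidth 4.
Bags: B1 = {a, b, c, d, e}  B2 = {b, c, d, e, f}
Tree: B1–B2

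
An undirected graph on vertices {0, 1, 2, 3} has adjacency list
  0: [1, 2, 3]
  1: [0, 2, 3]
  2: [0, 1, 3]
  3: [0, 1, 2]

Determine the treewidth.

3

A width-3 tree decomposition is:
Bags: B1 = {0, 1, 2, 3}
Tree: (single bag)
With just one bag of size 4, the width is 4 − 1 = 3, so tw(G) ≤ 3. On the other hand G contains the 4-clique {0, 1, 2, 3}. A clique must lie in a single bag of any decomposition, so no decomposition can have width below 3. The upper and lower bounds meet at 3, so that is the treewidth.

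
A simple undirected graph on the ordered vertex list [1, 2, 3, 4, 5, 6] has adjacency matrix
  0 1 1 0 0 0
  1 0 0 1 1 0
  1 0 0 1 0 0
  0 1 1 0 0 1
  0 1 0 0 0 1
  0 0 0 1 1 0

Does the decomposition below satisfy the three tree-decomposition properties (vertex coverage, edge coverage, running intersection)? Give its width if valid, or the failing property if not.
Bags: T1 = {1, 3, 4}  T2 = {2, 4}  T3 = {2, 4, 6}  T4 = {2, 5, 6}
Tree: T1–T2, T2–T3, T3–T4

No — edge (1,2) lies in no bag.

A tree decomposition must satisfy three properties: every vertex lies in some bag; for every edge, both endpoints lie together in some bag; and for every vertex, the bags containing it form a connected subtree. Here edge (1,2) lies in no bag, so the decomposition is invalid.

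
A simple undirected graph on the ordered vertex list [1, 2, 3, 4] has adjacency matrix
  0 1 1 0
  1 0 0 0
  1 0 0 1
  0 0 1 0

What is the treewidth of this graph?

1

A width-1 tree decomposition is:
Bags: B1 = {1, 3}  B2 = {3, 4}  B3 = {1, 2}
Tree: B1–B2, B1–B3
The largest bag has 2 vertices, giving width 1; this decomposition certifies tw(G) ≤ 1. Since G has at least one edge (e.g. 3–1), it is not an edgeless graph, so tw(G) ≥ 1. Hence tw(G) = 1 exactly.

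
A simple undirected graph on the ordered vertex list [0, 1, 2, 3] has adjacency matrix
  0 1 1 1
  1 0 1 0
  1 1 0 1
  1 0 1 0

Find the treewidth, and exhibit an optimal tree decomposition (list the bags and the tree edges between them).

Every bag has size at most 3, so the width is 3 − 1 = 2 and tw(G) ≤ 2. On the other hand G contains the 3-clique {0, 1, 2}. A clique must lie in a single bag of any decomposition, so no decomposition can have width below 2. The upper and lower bounds meet at 2, so that is the treewidth.

Treewidth 2.
One such decomposition:
Bags: B1 = {0, 1, 2}  B2 = {0, 2, 3}
Tree: B1–B2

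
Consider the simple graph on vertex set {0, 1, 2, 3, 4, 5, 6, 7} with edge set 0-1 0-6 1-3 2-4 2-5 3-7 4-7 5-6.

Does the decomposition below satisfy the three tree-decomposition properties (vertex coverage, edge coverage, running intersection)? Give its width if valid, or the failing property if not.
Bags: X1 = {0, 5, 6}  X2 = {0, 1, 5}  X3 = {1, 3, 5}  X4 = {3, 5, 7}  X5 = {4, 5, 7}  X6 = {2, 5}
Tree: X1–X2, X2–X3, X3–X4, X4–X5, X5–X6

No — edge (4,2) lies in no bag.

A tree decomposition must satisfy three properties: every vertex lies in some bag; for every edge, both endpoints lie together in some bag; and for every vertex, the bags containing it form a connected subtree. Here edge (4,2) lies in no bag, so the decomposition is invalid.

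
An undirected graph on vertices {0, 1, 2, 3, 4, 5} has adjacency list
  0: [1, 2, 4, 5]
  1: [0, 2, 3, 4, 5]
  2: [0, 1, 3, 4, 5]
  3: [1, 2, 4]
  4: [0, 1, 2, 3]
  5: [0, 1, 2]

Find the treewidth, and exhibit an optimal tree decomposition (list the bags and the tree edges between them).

Treewidth 3.
Bags: B1 = {0, 1, 2, 5}  B2 = {0, 1, 2, 4}  B3 = {1, 2, 3, 4}
Tree: B1–B2, B2–B3

Each bag holds 4 vertices, so the decomposition has width 3, which upper-bounds the treewidth. On the other hand G contains the 4-clique {0, 1, 2, 4}. A clique must lie in a single bag of any decomposition, so no decomposition can have width below 3. Hence tw(G) = 3 exactly.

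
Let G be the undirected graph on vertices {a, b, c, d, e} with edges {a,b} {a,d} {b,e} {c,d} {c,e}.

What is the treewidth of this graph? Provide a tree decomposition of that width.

Treewidth 2.
One optimal decomposition is:
Bags: B1 = {a, b, d}  B2 = {b, c, d}  B3 = {b, c, e}
Tree: B1–B2, B2–B3

The largest bag has 3 vertices, giving width 2; this decomposition certifies tw(G) ≤ 2. The edges b–a–d–c–e–b form a cycle, so G is not a tree and its treewidth is at least 2. Therefore the treewidth is 2.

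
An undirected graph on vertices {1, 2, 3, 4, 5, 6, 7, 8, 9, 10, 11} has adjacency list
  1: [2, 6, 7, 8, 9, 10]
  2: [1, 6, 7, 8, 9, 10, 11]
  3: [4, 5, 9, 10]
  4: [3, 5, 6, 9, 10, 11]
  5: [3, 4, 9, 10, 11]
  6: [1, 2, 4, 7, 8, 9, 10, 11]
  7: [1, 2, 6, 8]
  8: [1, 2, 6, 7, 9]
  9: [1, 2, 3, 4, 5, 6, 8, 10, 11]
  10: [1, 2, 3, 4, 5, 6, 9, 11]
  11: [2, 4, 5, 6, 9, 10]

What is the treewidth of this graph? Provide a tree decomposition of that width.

Treewidth 4.
One such decomposition:
Bags: B1 = {4, 6, 9, 10, 11}  B2 = {4, 5, 9, 10, 11}  B3 = {2, 6, 9, 10, 11}  B4 = {1, 2, 6, 9, 10}  B5 = {1, 2, 6, 8, 9}  B6 = {3, 4, 5, 9, 10}  B7 = {1, 2, 6, 7, 8}
Tree: B1–B2, B1–B3, B3–B4, B4–B5, B2–B6, B5–B7

The largest bag has 5 vertices, giving width 4; this decomposition certifies tw(G) ≤ 4. For the lower bound, the 5 vertices {1, 2, 6, 8, 9} are pairwise adjacent, and any tree decomposition puts a clique entirely inside one bag — forcing width ≥ 4. Hence tw(G) = 4 exactly.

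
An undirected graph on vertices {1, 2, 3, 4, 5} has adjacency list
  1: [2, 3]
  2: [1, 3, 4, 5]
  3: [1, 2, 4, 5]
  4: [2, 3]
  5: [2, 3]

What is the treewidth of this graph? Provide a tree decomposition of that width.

The largest bag has 3 vertices, giving width 2; this decomposition certifies tw(G) ≤ 2. Conversely, {1, 2, 3} is a clique of size 3, and the vertices of any clique must share a bag in every tree decomposition; so some bag has ≥ 3 vertices and tw(G) ≥ 2. Therefore the treewidth is 2.

Treewidth 2.
One optimal decomposition is:
Bags: B1 = {1, 2, 3}  B2 = {2, 3, 5}  B3 = {2, 3, 4}
Tree: B1–B2, B2–B3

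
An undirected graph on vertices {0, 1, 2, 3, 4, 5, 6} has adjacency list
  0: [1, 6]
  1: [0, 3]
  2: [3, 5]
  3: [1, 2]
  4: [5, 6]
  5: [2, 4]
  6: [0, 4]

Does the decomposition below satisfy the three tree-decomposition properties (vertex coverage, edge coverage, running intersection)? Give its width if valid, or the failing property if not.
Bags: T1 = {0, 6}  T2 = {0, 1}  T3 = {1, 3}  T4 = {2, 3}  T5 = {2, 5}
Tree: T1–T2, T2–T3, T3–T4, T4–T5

No — vertex 4 appears in no bag.

A tree decomposition must satisfy three properties: every vertex lies in some bag; for every edge, both endpoints lie together in some bag; and for every vertex, the bags containing it form a connected subtree. Here vertex 4 appears in no bag, so the decomposition is invalid.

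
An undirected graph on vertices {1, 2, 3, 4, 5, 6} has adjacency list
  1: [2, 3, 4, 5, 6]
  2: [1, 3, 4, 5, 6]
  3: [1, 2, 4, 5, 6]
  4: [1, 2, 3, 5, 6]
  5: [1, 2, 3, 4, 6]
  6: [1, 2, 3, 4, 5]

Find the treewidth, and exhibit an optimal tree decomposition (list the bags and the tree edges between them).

Treewidth 5.
One such decomposition:
Bags: B1 = {1, 2, 3, 4, 5, 6}
Tree: (single bag)

With just one bag of size 6, the width is 6 − 1 = 5, so tw(G) ≤ 5. Conversely, {1, 2, 3, 4, 5, 6} is a clique of size 6, and the vertices of any clique must share a bag in every tree decomposition; so some bag has ≥ 6 vertices and tw(G) ≥ 5. Hence tw(G) = 5 exactly.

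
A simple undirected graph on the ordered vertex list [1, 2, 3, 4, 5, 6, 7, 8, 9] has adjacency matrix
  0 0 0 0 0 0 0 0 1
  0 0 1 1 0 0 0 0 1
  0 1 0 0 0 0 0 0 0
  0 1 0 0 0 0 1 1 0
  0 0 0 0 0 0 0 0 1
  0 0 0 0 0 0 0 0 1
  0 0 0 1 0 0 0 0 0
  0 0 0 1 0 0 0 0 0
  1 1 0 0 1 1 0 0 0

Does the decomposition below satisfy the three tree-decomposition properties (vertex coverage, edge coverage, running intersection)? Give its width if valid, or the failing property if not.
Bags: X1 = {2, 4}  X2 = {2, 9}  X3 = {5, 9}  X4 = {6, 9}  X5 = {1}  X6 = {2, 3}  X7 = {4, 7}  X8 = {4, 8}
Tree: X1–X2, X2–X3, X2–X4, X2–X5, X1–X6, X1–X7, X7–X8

A tree decomposition must satisfy three properties: every vertex lies in some bag; for every edge, both endpoints lie together in some bag; and for every vertex, the bags containing it form a connected subtree. Here edge (9,1) lies in no bag, so the decomposition is invalid.

No — edge (9,1) lies in no bag.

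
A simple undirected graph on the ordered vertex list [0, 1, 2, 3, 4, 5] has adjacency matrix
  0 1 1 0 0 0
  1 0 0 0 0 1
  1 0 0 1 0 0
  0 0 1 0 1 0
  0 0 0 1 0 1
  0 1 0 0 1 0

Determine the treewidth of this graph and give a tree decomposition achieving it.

Treewidth 2.
Bags: B1 = {0, 2, 3}  B2 = {0, 1, 3}  B3 = {1, 3, 5}  B4 = {3, 4, 5}
Tree: B1–B2, B2–B3, B3–B4

Every bag has size at most 3, so the width is 3 − 1 = 2 and tw(G) ≤ 2. The edges 3–2–0–1–5–4–3 form a cycle, so G is not a tree and its treewidth is at least 2. Hence tw(G) = 2 exactly.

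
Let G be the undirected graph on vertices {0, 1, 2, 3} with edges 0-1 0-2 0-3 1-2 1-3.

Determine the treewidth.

2

A width-2 tree decomposition is:
Bags: B1 = {0, 1, 2}  B2 = {0, 1, 3}
Tree: B1–B2
Every bag has size at most 3, so the width is 3 − 1 = 2 and tw(G) ≤ 2. For the lower bound, the 3 vertices {0, 1, 2} are pairwise adjacent, and any tree decomposition puts a clique entirely inside one bag — forcing width ≥ 2. Combining the bounds, tw(G) = 2.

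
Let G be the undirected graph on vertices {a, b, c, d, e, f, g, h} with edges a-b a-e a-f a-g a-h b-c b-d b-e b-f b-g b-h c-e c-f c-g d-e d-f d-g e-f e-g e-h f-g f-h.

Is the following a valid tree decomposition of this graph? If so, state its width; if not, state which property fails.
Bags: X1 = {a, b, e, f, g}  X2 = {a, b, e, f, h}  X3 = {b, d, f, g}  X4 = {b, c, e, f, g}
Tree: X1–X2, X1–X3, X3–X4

A tree decomposition must satisfy three properties: every vertex lies in some bag; for every edge, both endpoints lie together in some bag; and for every vertex, the bags containing it form a connected subtree. Here edge (e,d) lies in no bag, so the decomposition is invalid.

No — edge (e,d) lies in no bag.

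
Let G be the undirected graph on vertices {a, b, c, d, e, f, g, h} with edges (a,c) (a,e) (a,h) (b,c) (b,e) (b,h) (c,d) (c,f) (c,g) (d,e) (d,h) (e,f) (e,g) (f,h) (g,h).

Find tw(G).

A width-3 tree decomposition is:
Bags: B1 = {c, e, f, h}  B2 = {b, c, e, h}  B3 = {a, c, e, h}  B4 = {c, e, g, h}  B5 = {c, d, e, h}
Tree: B1–B2, B2–B3, B3–B4, B4–B5
Each bag holds 4 vertices, so the decomposition has width 3, which upper-bounds the treewidth. For the lower bound: the 4 vertex sets {e,f}, {b,h}, {c}, {a} are disjoint, each induces a connected subgraph, and every pair is joined by at least one edge of G. Contracting each set to a single vertex therefore yields K_{4} as a minor, and since treewidth is minor-monotone, tw(G) ≥ tw(K_{4}) = 3. Therefore the treewidth is 3.

3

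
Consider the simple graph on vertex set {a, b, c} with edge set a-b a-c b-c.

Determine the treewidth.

2

A width-2 tree decomposition is:
Bags: B1 = {a, b, c}
Tree: (single bag)
A single bag containing all 3 vertices is trivially a valid decomposition of width 2. Conversely, {a, b, c} is a clique of size 3, and the vertices of any clique must share a bag in every tree decomposition; so some bag has ≥ 3 vertices and tw(G) ≥ 2. The upper and lower bounds meet at 2, so that is the treewidth.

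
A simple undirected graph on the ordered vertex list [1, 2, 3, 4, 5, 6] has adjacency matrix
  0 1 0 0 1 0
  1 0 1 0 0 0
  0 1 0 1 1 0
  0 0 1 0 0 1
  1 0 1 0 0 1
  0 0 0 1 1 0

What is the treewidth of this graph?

A width-2 tree decomposition is:
Bags: B1 = {4, 5, 6}  B2 = {3, 4, 5}  B3 = {1, 3, 5}  B4 = {1, 2, 3}
Tree: B1–B2, B2–B3, B3–B4
Each bag holds 3 vertices, so the decomposition has width 2, which upper-bounds the treewidth. The edges 6–4–3–5–6 form a cycle, so G is not a tree and its treewidth is at least 2. Hence tw(G) = 2 exactly.

2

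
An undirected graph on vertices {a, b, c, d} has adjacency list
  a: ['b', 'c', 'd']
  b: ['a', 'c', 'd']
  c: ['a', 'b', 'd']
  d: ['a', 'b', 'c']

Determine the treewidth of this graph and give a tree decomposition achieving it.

A single bag containing all 4 vertices is trivially a valid decomposition of width 3. Conversely, {a, b, c, d} is a clique of size 4, and the vertices of any clique must share a bag in every tree decomposition; so some bag has ≥ 4 vertices and tw(G) ≥ 3. Hence tw(G) = 3 exactly.

Treewidth 3.
One such decomposition:
Bags: B1 = {a, b, c, d}
Tree: (single bag)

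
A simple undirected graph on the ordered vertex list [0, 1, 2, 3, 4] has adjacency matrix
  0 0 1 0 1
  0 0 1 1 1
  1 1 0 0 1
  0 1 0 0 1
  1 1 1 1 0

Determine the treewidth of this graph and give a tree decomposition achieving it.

Each bag holds 3 vertices, so the decomposition has width 2, which upper-bounds the treewidth. For the lower bound, the 3 vertices {0, 2, 4} are pairwise adjacent, and any tree decomposition puts a clique entirely inside one bag — forcing width ≥ 2. The upper and lower bounds meet at 2, so that is the treewidth.

Treewidth 2.
Bags: B1 = {1, 2, 4}  B2 = {1, 3, 4}  B3 = {0, 2, 4}
Tree: B1–B2, B1–B3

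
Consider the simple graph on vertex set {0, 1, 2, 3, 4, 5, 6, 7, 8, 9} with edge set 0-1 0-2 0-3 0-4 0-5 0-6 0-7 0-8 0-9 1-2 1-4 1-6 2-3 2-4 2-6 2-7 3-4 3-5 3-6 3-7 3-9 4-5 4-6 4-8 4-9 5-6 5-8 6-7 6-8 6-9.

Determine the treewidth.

4

A width-4 tree decomposition is:
Bags: B1 = {0, 1, 2, 4, 6}  B2 = {0, 2, 3, 4, 6}  B3 = {0, 2, 3, 6, 7}  B4 = {0, 3, 4, 6, 9}  B5 = {0, 3, 4, 5, 6}  B6 = {0, 4, 5, 6, 8}
Tree: B1–B2, B2–B3, B2–B4, B2–B5, B5–B6
Each bag holds 5 vertices, so the decomposition has width 4, which upper-bounds the treewidth. On the other hand G contains the 5-clique {0, 4, 5, 6, 8}. A clique must lie in a single bag of any decomposition, so no decomposition can have width below 4. Combining the bounds, tw(G) = 4.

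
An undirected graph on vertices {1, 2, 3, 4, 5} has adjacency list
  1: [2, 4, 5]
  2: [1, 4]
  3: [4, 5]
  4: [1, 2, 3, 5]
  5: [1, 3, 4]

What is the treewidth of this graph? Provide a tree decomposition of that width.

Treewidth 2.
One such decomposition:
Bags: B1 = {1, 2, 4}  B2 = {1, 4, 5}  B3 = {3, 4, 5}
Tree: B1–B2, B2–B3

Every bag has size at most 3, so the width is 3 − 1 = 2 and tw(G) ≤ 2. On the other hand G contains the 3-clique {1, 2, 4}. A clique must lie in a single bag of any decomposition, so no decomposition can have width below 2. Therefore the treewidth is 2.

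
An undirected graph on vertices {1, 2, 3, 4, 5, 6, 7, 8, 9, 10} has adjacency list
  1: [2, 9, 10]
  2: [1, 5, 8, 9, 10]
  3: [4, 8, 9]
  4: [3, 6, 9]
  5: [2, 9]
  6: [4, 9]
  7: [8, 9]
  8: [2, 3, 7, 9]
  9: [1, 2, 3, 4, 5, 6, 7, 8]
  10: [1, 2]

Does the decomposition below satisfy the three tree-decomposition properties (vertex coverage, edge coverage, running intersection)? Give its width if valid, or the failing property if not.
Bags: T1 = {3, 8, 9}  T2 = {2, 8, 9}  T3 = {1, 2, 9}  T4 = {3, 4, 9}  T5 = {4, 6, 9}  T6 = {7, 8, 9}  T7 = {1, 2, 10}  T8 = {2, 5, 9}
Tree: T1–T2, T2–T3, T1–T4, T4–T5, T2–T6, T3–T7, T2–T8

Yes; width 2.

Checking the three conditions: (i) the bags cover all of {1, 2, 3, 4, 5, 6, 7, 8, 9, 10}; (ii) for each edge, some bag contains both endpoints; (iii) the bags containing any fixed vertex form a subtree. All hold, so the decomposition is valid with width 3 − 1 = 2.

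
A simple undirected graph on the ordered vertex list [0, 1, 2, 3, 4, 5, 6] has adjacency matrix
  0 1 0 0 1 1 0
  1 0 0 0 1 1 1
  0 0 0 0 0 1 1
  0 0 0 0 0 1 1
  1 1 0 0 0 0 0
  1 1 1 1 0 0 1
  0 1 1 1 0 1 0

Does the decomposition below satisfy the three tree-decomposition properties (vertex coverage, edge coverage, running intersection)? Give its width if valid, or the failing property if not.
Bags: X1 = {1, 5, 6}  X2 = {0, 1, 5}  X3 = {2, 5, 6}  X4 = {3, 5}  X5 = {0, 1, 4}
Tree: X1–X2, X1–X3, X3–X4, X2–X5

A tree decomposition must satisfy three properties: every vertex lies in some bag; for every edge, both endpoints lie together in some bag; and for every vertex, the bags containing it form a connected subtree. Here edge (6,3) lies in no bag, so the decomposition is invalid.

No — edge (6,3) lies in no bag.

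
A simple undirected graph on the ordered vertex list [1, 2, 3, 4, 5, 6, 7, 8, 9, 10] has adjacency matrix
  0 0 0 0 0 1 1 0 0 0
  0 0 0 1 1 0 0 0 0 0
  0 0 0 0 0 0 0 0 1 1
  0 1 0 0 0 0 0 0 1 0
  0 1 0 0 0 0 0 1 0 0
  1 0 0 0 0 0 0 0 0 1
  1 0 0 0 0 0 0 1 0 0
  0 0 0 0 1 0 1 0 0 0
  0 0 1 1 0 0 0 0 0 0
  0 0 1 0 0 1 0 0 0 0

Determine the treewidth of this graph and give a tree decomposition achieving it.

The largest bag has 3 vertices, giving width 2; this decomposition certifies tw(G) ≤ 2. For the lower bound, G contains the cycle 8–5–2–4–9–3–10–6–1–7–8, so G is not a forest; only forests have treewidth ≤ 1, hence tw(G) ≥ 2. Combining the bounds, tw(G) = 2.

Treewidth 2.
One optimal decomposition is:
Bags: B1 = {2, 5, 8}  B2 = {2, 4, 8}  B3 = {4, 8, 9}  B4 = {3, 8, 9}  B5 = {3, 8, 10}  B6 = {6, 8, 10}  B7 = {1, 6, 8}  B8 = {1, 7, 8}
Tree: B1–B2, B2–B3, B3–B4, B4–B5, B5–B6, B6–B7, B7–B8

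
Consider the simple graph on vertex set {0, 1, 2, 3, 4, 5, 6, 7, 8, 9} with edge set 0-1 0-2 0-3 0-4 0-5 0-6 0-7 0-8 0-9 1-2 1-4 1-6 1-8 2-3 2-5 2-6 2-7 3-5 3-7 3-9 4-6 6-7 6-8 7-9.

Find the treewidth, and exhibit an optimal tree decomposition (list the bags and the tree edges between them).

Treewidth 3.
One such decomposition:
Bags: B1 = {0, 2, 6, 7}  B2 = {0, 2, 3, 7}  B3 = {0, 1, 2, 6}  B4 = {0, 2, 3, 5}  B5 = {0, 1, 6, 8}  B6 = {0, 3, 7, 9}  B7 = {0, 1, 4, 6}
Tree: B1–B2, B1–B3, B2–B4, B3–B5, B2–B6, B5–B7

Each bag holds 4 vertices, so the decomposition has width 3, which upper-bounds the treewidth. For the lower bound, the 4 vertices {0, 1, 6, 8} are pairwise adjacent, and any tree decomposition puts a clique entirely inside one bag — forcing width ≥ 3. The upper and lower bounds meet at 3, so that is the treewidth.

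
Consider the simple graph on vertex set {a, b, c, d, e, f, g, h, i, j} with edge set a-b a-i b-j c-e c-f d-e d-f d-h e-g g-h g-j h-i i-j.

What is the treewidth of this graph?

A width-2 tree decomposition is:
Bags: B1 = {c, d, f}  B2 = {c, d, e}  B3 = {d, e, h}  B4 = {e, g, h}  B5 = {g, h, i}  B6 = {g, i, j}  B7 = {a, i, j}  B8 = {a, b, j}
Tree: B1–B2, B2–B3, B3–B4, B4–B5, B5–B6, B6–B7, B7–B8
Every bag has size at most 3, so the width is 3 − 1 = 2 and tw(G) ≤ 2. For the lower bound, G contains the cycle f–c–e–d–f, so G is not a forest; only forests have treewidth ≤ 1, hence tw(G) ≥ 2. Hence tw(G) = 2 exactly.

2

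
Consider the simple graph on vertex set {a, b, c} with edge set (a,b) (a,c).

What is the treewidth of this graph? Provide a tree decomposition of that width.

The largest bag has 2 vertices, giving width 1; this decomposition certifies tw(G) ≤ 1. Any graph with an edge has treewidth ≥ 1, and G has the edge a–b. Therefore the treewidth is 1.

Treewidth 1.
One optimal decomposition is:
Bags: B1 = {a, b}  B2 = {a, c}
Tree: B1–B2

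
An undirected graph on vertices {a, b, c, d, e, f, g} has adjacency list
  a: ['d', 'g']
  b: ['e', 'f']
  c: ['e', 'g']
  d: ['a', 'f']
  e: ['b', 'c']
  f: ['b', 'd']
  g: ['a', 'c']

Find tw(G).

A width-2 tree decomposition is:
Bags: B1 = {b, c, e}  B2 = {b, c, f}  B3 = {c, d, f}  B4 = {a, c, d}  B5 = {a, c, g}
Tree: B1–B2, B2–B3, B3–B4, B4–B5
Every bag has size at most 3, so the width is 3 − 1 = 2 and tw(G) ≤ 2. For the lower bound, G contains the cycle c–e–b–f–d–a–g–c, so G is not a forest; only forests have treewidth ≤ 1, hence tw(G) ≥ 2. Therefore the treewidth is 2.

2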